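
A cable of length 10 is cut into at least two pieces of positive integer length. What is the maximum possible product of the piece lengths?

Define m[k] = max over 1≤i<k of i · max(k−i, m[k−i]); the inner max lets the remainder stay uncut if that's better.
Small cases: m[2]=1, m[3]=2, m[4]=4, m[5]=6.
m[6] = 3×max(3,2) = 3×3 = 9
m[7] = 2×max(5,6) = 2×6 = 12
m[8] = 2×max(6,9) = 2×9 = 18
m[9] = 3×max(6,9) = 3×9 = 27
m[10] = 2×max(8,18) = 2×18 = 36
One optimal split: 3 + 3 + 2 + 2; product 3×3×2×2 = 36.

36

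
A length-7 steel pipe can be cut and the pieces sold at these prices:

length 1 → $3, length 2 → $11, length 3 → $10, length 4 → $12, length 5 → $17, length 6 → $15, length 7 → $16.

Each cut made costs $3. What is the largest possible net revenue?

Consider every possible first cut. net[k] is the best of p[i]+net[k−i] over all sellable i≤k, charging 3 whenever i<k.
net[1] = 3
net[2] = max(3+3-3, 11+0) = 11
net[3] = max(3+11-3, 11+3-3, 10+0) = 11
net[4] = max(3+11-3, 11+11-3, 10+3-3, 12+0) = 19
net[5] = max(3+19-3, 11+11-3, 10+11-3, 12+3-3, 17+0) = 19
net[6] = max(3+19-3, 11+19-3, 10+11-3, 12+11-3, 17+3-3, 15+0) = 27
net[7] = max(3+27-3, 11+19-3, 10+19-3, …, 15+3-3, 16+0) = 27
One optimal plan: pieces 2 + 2 + 2 + 1 (3 cuts) → $36 − $9 = $27.

27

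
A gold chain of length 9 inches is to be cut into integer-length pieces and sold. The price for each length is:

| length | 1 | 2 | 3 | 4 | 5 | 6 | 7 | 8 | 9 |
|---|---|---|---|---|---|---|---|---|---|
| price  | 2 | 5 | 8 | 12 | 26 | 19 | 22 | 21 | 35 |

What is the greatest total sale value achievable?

38

Consider every possible first cut. r[k] is the best of p[i]+r[k−i] over all sellable i≤k.
r[1] = 2
r[2] = max(2+2, 5+0) = 5
r[3] = max(2+5, 5+2, 8+0) = 8
r[4] = max(2+8, 5+5, 8+2, 12+0) = 12
r[5] = max(2+12, 5+8, 8+5, 12+2, 26+0) = 26
r[6] = max(2+26, 5+12, 8+8, 12+5, 26+2, 19+0) = 28
r[7] = max(2+28, 5+26, 8+12, …, 19+2, 22+0) = 31
r[8] = max(2+31, 5+28, 8+26, …, 22+2, 21+0) = 34
r[9] = max(2+34, 5+31, 8+28, …, 21+2, 35+0) = 38
One optimal cutting: 5 + 4 → $26 + $12 = $38.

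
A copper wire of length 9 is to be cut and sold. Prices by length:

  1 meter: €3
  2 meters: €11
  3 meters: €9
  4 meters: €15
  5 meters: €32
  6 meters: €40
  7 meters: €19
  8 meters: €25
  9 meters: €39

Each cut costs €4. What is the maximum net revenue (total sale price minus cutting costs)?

Let v[k] be the best obtainable value from length k. For each k, try every first piece i and keep the best of price[i] + v[k−i] minus the 4 cut fee when i<k.
v[1] = 3
v[2] = max(3+3-4, 11+0) = 11
v[3] = max(3+11-4, 11+3-4, 9+0) = 10
v[4] = max(3+10-4, 11+11-4, 9+3-4, 15+0) = 18
v[5] = max(3+18-4, 11+10-4, 9+11-4, 15+3-4, 32+0) = 32
v[6] = max(3+32-4, 11+18-4, 9+10-4, 15+11-4, 32+3-4, 40+0) = 40
v[7] = max(3+40-4, 11+32-4, 9+18-4, …, 40+3-4, 19+0) = 39
v[8] = max(3+39-4, 11+40-4, 9+32-4, …, 19+3-4, 25+0) = 47
v[9] = max(3+47-4, 11+39-4, 9+40-4, …, 25+3-4, 39+0) = 46
One optimal plan: pieces 6 + 2 + 1 (2 cuts) → €54 − €8 = €46.

46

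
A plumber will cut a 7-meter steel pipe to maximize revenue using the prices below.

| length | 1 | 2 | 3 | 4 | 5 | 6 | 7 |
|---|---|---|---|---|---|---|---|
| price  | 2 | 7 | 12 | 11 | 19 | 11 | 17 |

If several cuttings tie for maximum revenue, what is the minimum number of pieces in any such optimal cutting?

Consider every possible first cut. r[k] is the best of p[i]+r[k−i] over all sellable i≤k.
r[1] = 2
r[2] = max(2+2, 7+0) = 7
r[3] = max(2+7, 7+2, 12+0) = 12
r[4] = max(2+12, 7+7, 12+2, 11+0) = 14
r[5] = max(2+14, 7+12, 12+7, 11+2, 19+0) = 19
r[6] = max(2+19, 7+14, 12+12, 11+7, 19+2, 11+0) = 24
r[7] = max(2+24, 7+19, 12+14, …, 11+2, 17+0) = 26
Maximum revenue is $26.
Now minimize piece count subject to staying optimal: for each k, pieces[k] = 1 + min over i with p[i]+r[k−i]=r[k] of pieces[k−i].
pieces[4] = 2
pieces[5] = 1
pieces[6] = 2
pieces[7] = 2

2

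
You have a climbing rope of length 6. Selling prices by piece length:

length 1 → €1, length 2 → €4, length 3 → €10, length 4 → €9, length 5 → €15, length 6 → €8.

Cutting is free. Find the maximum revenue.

Build best[k] bottom-up: best[k] = max over allowed piece i of (p[i] + best[k−i]).
best[1] = 1
best[2] = max(1+1, 4+0) = 4
best[3] = max(1+4, 4+1, 10+0) = 10
best[4] = max(1+10, 4+4, 10+1, 9+0) = 11
best[5] = max(1+11, 4+10, 10+4, 9+1, 15+0) = 15
best[6] = max(1+15, 4+11, 10+10, 9+4, 15+1, 8+0) = 20
One optimal cutting: 3 + 3 → €10 + €10 = €20.

20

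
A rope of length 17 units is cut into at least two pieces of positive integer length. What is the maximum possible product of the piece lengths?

486

Let P[k] be the best product for length k (with at least one cut). For each first piece i, the rest contributes max(k−i, P[k−i]).
P[2] = 1×max(1,0) = 1×1 = 1
P[3] = 1×max(2,1) = 1×2 = 2
P[4] = 2×max(2,1) = 2×2 = 4
P[5] = 2×max(3,2) = 2×3 = 6
P[6] = 3×max(3,2) = 3×3 = 9
P[7] = 2×max(5,6) = 2×6 = 12
P[8] = 2×max(6,9) = 2×9 = 18
P[9] = 3×max(6,9) = 3×9 = 27
P[10] = 2×max(8,18) = 2×18 = 36
P[11] = 2×max(9,27) = 2×27 = 54
P[12] = 3×max(9,27) = 3×27 = 81
P[13] = 2×max(11,54) = 2×54 = 108
P[14] = 2×max(12,81) = 2×81 = 162
P[15] = 3×max(12,81) = 3×81 = 243
P[16] = 2×max(14,162) = 2×162 = 324
P[17] = 2×max(15,243) = 2×243 = 486
One optimal split: 3 + 3 + 3 + 3 + 3 + 2; product 3×3×3×3×3×2 = 486.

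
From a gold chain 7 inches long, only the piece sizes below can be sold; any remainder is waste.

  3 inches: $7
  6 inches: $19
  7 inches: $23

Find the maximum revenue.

Let r[k] be the best obtainable value from length k. For each k, try every first piece i and keep the best of price[i] + r[k−i].
r[1] = 0
r[2] = 0
r[3] = 7
r[4] = 7
r[5] = 7
r[6] = max(7+7, 19+0) = 19
r[7] = max(7+7, 19+0, 23+0) = 23
One optimal cutting: 7 → $23.

23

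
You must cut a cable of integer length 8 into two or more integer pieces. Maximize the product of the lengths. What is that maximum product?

18

Fill P[k] for k=2..8: at each k try every first piece i and multiply by the better of (k−i) uncut or P[k−i].
P[2] = 1·max(1,0) = 1·1 = 1
P[3] = 1·max(2,1) = 1·2 = 2
P[4] = 2·max(2,1) = 2·2 = 4
P[5] = 2·max(3,2) = 2·3 = 6
P[6] = 3·max(3,2) = 3·3 = 9
P[7] = 2·max(5,6) = 2·6 = 12
P[8] = 2·max(6,9) = 2·9 = 18
One optimal split: 3 + 3 + 2; product 3·3·2 = 18.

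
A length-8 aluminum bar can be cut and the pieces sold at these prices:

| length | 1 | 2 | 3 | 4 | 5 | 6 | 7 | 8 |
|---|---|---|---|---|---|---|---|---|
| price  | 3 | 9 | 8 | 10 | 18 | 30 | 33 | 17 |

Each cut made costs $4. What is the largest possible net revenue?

Consider every possible first cut. r[k] is the best of p[i]+r[k−i] over all sellable i≤k, charging 4 whenever i<k.
r[1] = 3
r[2] = 9
r[3] = 8  (first piece 1, then r[2]=9)
r[4] = 14  (first piece 2, then r[2]=9)
r[5] = 18
r[6] = 30
r[7] = 33
r[8] = 35  (first piece 2, then r[6]=30)
One optimal plan: pieces 6 + 2 (1 cut) → $39 − $4 = $35.

35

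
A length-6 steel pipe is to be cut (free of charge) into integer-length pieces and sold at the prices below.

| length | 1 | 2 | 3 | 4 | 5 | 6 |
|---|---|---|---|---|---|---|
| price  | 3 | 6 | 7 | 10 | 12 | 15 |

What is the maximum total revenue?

18

Build R[k] bottom-up: R[k] = max over allowed piece i of (p[i] + R[k−i]).
R[1] = 3
R[2] = max(3+3, 6+0) = 6
R[3] = max(3+6, 6+3, 7+0) = 9
R[4] = max(3+9, 6+6, 7+3, 10+0) = 12
R[5] = max(3+12, 6+9, 7+6, 10+3, 12+0) = 15
R[6] = max(3+15, 6+12, 7+9, 10+6, 12+3, 15+0) = 18
One optimal cutting: 1 + 1 + 1 + 1 + 1 + 1 → $3 + $3 + $3 + $3 + $3 + $3 = $18.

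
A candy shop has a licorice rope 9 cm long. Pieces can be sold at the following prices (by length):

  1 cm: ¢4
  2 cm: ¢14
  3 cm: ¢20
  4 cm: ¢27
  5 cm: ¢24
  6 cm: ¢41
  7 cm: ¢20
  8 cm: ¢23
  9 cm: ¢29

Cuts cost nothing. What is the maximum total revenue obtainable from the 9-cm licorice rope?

Build R[k] bottom-up: R[k] = max over allowed piece i of (p[i] + R[k−i]).
R[1] = 4
R[2] = 14
R[3] = 20
R[4] = 28  (first piece 2, then R[2]=14)
R[5] = 34  (first piece 2, then R[3]=20)
R[6] = 42  (first piece 2, then R[4]=28)
R[7] = 48  (first piece 2, then R[5]=34)
R[8] = 56  (first piece 2, then R[6]=42)
R[9] = 62  (first piece 2, then R[7]=48)
One optimal cutting: 3 + 2 + 2 + 2 → ¢20 + ¢14 + ¢14 + ¢14 = ¢62.

62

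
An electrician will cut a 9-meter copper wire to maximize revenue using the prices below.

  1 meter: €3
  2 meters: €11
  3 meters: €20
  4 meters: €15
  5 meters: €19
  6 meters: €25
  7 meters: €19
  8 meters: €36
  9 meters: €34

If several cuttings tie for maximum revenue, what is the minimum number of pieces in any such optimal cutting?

Build r[k] bottom-up: r[k] = max over allowed piece i of (p[i] + r[k−i]).
r[1] = 3
r[2] = 11
r[3] = 20
r[4] = 23  (first piece 1, then r[3]=20)
r[5] = 31  (first piece 2, then r[3]=20)
r[6] = 40  (first piece 3, then r[3]=20)
r[7] = 43  (first piece 1, then r[6]=40)
r[8] = 51  (first piece 2, then r[6]=40)
r[9] = 60  (first piece 3, then r[6]=40)
Maximum revenue is €60.
Now minimize piece count subject to staying optimal: for each k, pieces[k] = 1 + min over i with p[i]+r[k−i]=r[k] of pieces[k−i].
pieces[6] = 2
pieces[7] = 3
pieces[8] = 3
pieces[9] = 3

3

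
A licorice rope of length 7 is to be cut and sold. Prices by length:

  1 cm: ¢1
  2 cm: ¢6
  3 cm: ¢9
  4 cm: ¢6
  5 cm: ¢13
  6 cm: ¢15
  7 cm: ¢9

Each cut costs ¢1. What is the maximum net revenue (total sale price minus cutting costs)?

19

Consider every possible first cut. net[k] is the best of p[i]+net[k−i] over all sellable i≤k, charging 1 whenever i<k.
net[1] = 1
net[2] = max(1+1-1, 6+0) = 6
net[3] = max(1+6-1, 6+1-1, 9+0) = 9
net[4] = max(1+9-1, 6+6-1, 9+1-1, 6+0) = 11
net[5] = max(1+11-1, 6+9-1, 9+6-1, 6+1-1, 13+0) = 14
net[6] = max(1+14-1, 6+11-1, 9+9-1, 6+6-1, 13+1-1, 15+0) = 17
net[7] = max(1+17-1, 6+14-1, 9+11-1, …, 15+1-1, 9+0) = 19
One optimal plan: pieces 3 + 2 + 2 (2 cuts) → ¢21 − ¢2 = ¢19.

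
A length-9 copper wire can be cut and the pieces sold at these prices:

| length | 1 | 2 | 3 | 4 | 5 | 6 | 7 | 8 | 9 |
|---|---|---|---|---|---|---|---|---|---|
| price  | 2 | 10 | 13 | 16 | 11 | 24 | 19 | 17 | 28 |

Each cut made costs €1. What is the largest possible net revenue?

Consider every possible first cut. v[k] is the best of p[i]+v[k−i] over all sellable i≤k, charging 1 whenever i<k.
v[1] = 2
v[2] = 10
v[3] = 13
v[4] = 19  (first piece 2, then v[2]=10)
v[5] = 22  (first piece 2, then v[3]=13)
v[6] = 28  (first piece 2, then v[4]=19)
v[7] = 31  (first piece 2, then v[5]=22)
v[8] = 37  (first piece 2, then v[6]=28)
v[9] = 40  (first piece 2, then v[7]=31)
One optimal plan: pieces 3 + 2 + 2 + 2 (3 cuts) → €43 − €3 = €40.

40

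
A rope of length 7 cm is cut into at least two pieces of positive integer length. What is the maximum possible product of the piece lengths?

12

Define prod[k] = max over 1≤i<k of i · max(k−i, prod[k−i]); the inner max lets the remainder stay uncut if that's better.
prod[2] = 1·max(1,0) = 1·1 = 1
prod[3] = 1·max(2,1) = 1·2 = 2
prod[4] = 2·max(2,1) = 2·2 = 4
prod[5] = 2·max(3,2) = 2·3 = 6
prod[6] = 3·max(3,2) = 3·3 = 9
prod[7] = 2·max(5,6) = 2·6 = 12
One optimal split: 3 + 2 + 2; product 3·2·2 = 12.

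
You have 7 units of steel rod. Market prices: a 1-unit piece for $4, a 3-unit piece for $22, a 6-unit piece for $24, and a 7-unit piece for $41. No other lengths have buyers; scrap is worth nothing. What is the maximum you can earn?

48

Let f[k] be the best obtainable value from length k. For each k, try every first piece i and keep the best of price[i] + f[k−i].
f[1] = 4
f[2] = 8  (first piece 1, then f[1]=4)
f[3] = 22
f[4] = 26  (first piece 1, then f[3]=22)
f[5] = 30  (first piece 1, then f[4]=26)
f[6] = 44  (first piece 3, then f[3]=22)
f[7] = 48  (first piece 1, then f[6]=44)
One optimal cutting: 3 + 3 + 1 → $48.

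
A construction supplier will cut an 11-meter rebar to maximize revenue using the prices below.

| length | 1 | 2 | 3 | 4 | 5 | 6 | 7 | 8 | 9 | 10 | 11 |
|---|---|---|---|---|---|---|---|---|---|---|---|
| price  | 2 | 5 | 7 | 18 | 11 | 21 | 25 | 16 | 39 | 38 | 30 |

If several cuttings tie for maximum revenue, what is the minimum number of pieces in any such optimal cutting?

2

Let r[k] be the best obtainable value from length k. For each k, try every first piece i and keep the best of price[i] + r[k−i].
r[1] = 2
r[2] = max(2+2, 5+0) = 5
r[3] = max(2+5, 5+2, 7+0) = 7
r[4] = max(2+7, 5+5, 7+2, 18+0) = 18
r[5] = max(2+18, 5+7, 7+5, 18+2, 11+0) = 20
r[6] = max(2+20, 5+18, 7+7, 18+5, 11+2, 21+0) = 23
r[7] = max(2+23, 5+20, 7+18, …, 21+2, 25+0) = 25
r[8] = max(2+25, 5+23, 7+20, …, 25+2, 16+0) = 36
r[9] = max(2+36, 5+25, 7+23, …, 16+2, 39+0) = 39
r[10] = max(2+39, 5+36, 7+25, …, 39+2, 38+0) = 41
r[11] = max(2+41, 5+39, 7+36, …, 38+2, 30+0) = 44
Maximum revenue is ₹44.
Now minimize piece count subject to staying optimal: for each k, pieces[k] = 1 + min over i with p[i]+r[k−i]=r[k] of pieces[k−i].
pieces[8] = 2
pieces[9] = 1
pieces[10] = 2
pieces[11] = 2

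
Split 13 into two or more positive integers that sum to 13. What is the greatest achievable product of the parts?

108

Define prod[k] = max over 1≤i<k of i · max(k−i, prod[k−i]); the inner max lets the remainder stay uncut if that's better.
prod[2] = 1*max(1,0) = 1*1 = 1
prod[3] = 1*max(2,1) = 1*2 = 2
prod[4] = 2*max(2,1) = 2*2 = 4
prod[5] = 2*max(3,2) = 2*3 = 6
prod[6] = 3*max(3,2) = 3*3 = 9
prod[7] = 2*max(5,6) = 2*6 = 12
prod[8] = 2*max(6,9) = 2*9 = 18
prod[9] = 3*max(6,9) = 3*9 = 27
prod[10] = 2*max(8,18) = 2*18 = 36
prod[11] = 2*max(9,27) = 2*27 = 54
prod[12] = 3*max(9,27) = 3*27 = 81
prod[13] = 2*max(11,54) = 2*54 = 108
One optimal split: 3 + 3 + 3 + 2 + 2; product 3*3*3*2*2 = 108.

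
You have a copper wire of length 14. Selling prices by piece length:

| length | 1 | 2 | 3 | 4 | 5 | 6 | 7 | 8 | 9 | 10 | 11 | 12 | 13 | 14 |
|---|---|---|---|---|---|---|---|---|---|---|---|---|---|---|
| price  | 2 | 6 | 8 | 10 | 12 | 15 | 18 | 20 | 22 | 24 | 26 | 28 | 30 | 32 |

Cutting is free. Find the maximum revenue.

42

Let r[k] be the best obtainable value from length k. For each k, try every first piece i and keep the best of price[i] + r[k−i].
r[1] = 2
r[2] = 6
r[3] = 8  (first piece 1, then r[2]=6)
r[4] = 12  (first piece 2, then r[2]=6)
r[5] = 14  (first piece 1, then r[4]=12)
r[6] = 18  (first piece 2, then r[4]=12)
r[7] = 20  (first piece 1, then r[6]=18)
r[8] = 24  (first piece 2, then r[6]=18)
r[9] = 26  (first piece 1, then r[8]=24)
r[10] = 30  (first piece 2, then r[8]=24)
r[11] = 32  (first piece 1, then r[10]=30)
r[12] = 36  (first piece 2, then r[10]=30)
r[13] = 38  (first piece 1, then r[12]=36)
r[14] = 42  (first piece 2, then r[12]=36)
One optimal cutting: 2 + 2 + 2 + 2 + 2 + 2 + 2 → €6 + €6 + €6 + €6 + €6 + €6 + €6 = €42.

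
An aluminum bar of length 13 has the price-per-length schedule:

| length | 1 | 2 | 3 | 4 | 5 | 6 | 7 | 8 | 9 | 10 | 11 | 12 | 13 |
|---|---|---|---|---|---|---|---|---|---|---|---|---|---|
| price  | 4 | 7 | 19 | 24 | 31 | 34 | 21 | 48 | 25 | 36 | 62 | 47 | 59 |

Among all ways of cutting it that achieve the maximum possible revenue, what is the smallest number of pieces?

Let r[k] be the best obtainable value from length k. For each k, try every first piece i and keep the best of price[i] + r[k−i].
r[1] = 4
r[2] = 8  (first piece 1, then r[1]=4)
r[3] = 19
r[4] = 24
r[5] = 31
r[6] = 38  (first piece 3, then r[3]=19)
r[7] = 43  (first piece 3, then r[4]=24)
r[8] = 50  (first piece 3, then r[5]=31)
r[9] = 57  (first piece 3, then r[6]=38)
r[10] = 62  (first piece 3, then r[7]=43)
r[11] = 69  (first piece 3, then r[8]=50)
r[12] = 76  (first piece 3, then r[9]=57)
r[13] = 81  (first piece 3, then r[10]=62)
Maximum revenue is $81.
Now minimize piece count subject to staying optimal: for each k, pieces[k] = 1 + min over i with p[i]+r[k−i]=r[k] of pieces[k−i].
pieces[10] = 2
pieces[11] = 3
pieces[12] = 4
pieces[13] = 3

3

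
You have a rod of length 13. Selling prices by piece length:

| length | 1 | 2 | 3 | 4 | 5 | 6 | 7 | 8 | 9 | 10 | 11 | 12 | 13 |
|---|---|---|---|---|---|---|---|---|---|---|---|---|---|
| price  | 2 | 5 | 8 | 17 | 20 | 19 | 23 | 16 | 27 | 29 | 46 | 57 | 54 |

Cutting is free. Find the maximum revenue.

Consider every possible first cut. v[k] is the best of p[i]+v[k−i] over all sellable i≤k.
v[1] = 2
v[2] = max(2+2, 5+0) = 5
v[3] = max(2+5, 5+2, 8+0) = 8
v[4] = max(2+8, 5+5, 8+2, 17+0) = 17
v[5] = max(2+17, 5+8, 8+5, 17+2, 20+0) = 20
v[6] = max(2+20, 5+17, 8+8, 17+5, 20+2, 19+0) = 22
v[7] = max(2+22, 5+20, 8+17, …, 19+2, 23+0) = 25
v[8] = max(2+25, 5+22, 8+20, …, 23+2, 16+0) = 34
v[9] = max(2+34, 5+25, 8+22, …, 16+2, 27+0) = 37
v[10] = max(2+37, 5+34, 8+25, …, 27+2, 29+0) = 40
v[11] = max(2+40, 5+37, 8+34, …, 29+2, 46+0) = 46
v[12] = max(2+46, 5+40, 8+37, …, 46+2, 57+0) = 57
v[13] = max(2+57, 5+46, 8+40, …, 57+2, 54+0) = 59
One optimal cutting: 12 + 1 → $57 + $2 = $59.

59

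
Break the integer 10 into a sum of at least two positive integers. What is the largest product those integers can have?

36

Fill g[k] for k=2..10: at each k try every first piece i and multiply by the better of (k−i) uncut or g[k−i].
g[2] = 1*max(1,0) = 1*1 = 1
g[3] = max(1*2, 2*1) = 2
g[4] = max(1*3, 2*2, 3*1) = 4
g[5] = max(1*4, 2*3, 3*2, 4*1) = 6
g[6] = max(1*6, 2*4, 3*3, 4*2, 5*1) = 9
g[7] = max(1*9, 2*6, 3*4, 4*3, 5*2, 6*1) = 12
g[8] = max(1*12, 2*9, 3*6, …, 6*2, 7*1) = 18
g[9] = max(1*18, 2*12, 3*9, …, 7*2, 8*1) = 27
g[10] = max(1*27, 2*18, 3*12, …, 8*2, 9*1) = 36
One optimal split: 3 + 3 + 2 + 2; product 3*3*2*2 = 36.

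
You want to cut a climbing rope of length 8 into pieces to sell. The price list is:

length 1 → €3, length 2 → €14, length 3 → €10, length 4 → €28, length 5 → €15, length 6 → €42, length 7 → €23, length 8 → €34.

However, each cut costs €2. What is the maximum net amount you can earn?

Build r[k] bottom-up: r[k] = max over allowed piece i of (p[i] + r[k−i]) − 2 per cut.
r[1] = 3
r[2] = 14
r[3] = 15  (first piece 1, then r[2]=14)
r[4] = 28
r[5] = 29  (first piece 1, then r[4]=28)
r[6] = 42
r[7] = 43  (first piece 1, then r[6]=42)
r[8] = 54  (first piece 2, then r[6]=42)
One optimal plan: pieces 6 + 2 (1 cut) → €56 − €2 = €54.

54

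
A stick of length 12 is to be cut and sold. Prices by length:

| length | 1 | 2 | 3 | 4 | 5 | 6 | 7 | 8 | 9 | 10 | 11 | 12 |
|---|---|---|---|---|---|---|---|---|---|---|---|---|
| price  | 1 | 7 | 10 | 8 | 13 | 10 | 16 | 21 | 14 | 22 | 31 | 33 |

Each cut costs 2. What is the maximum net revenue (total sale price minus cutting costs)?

34

Consider every possible first cut. v[k] is the best of p[i]+v[k−i] over all sellable i≤k, charging 2 whenever i<k.
v[1] = 1
v[2] = 7
v[3] = 10
v[4] = 12  (first piece 2, then v[2]=7)
v[5] = 15  (first piece 2, then v[3]=10)
v[6] = 18  (first piece 3, then v[3]=10)
v[7] = 20  (first piece 2, then v[5]=15)
v[8] = 23  (first piece 2, then v[6]=18)
v[9] = 26  (first piece 3, then v[6]=18)
v[10] = 28  (first piece 2, then v[8]=23)
v[11] = 31  (first piece 2, then v[9]=26)
v[12] = 34  (first piece 3, then v[9]=26)
One optimal plan: pieces 3 + 3 + 3 + 3 (3 cuts) → 40 − 6 = 34.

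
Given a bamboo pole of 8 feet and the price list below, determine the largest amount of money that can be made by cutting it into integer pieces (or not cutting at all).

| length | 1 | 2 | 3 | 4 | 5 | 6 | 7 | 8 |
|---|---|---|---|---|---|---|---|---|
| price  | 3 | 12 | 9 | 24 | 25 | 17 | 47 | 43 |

Consider every possible first cut. best[k] is the best of p[i]+best[k−i] over all sellable i≤k.
best[1] = 3
best[2] = 12
best[3] = 15  (first piece 1, then best[2]=12)
best[4] = 24  (first piece 2, then best[2]=12)
best[5] = 27  (first piece 1, then best[4]=24)
best[6] = 36  (first piece 2, then best[4]=24)
best[7] = 47
best[8] = 50  (first piece 1, then best[7]=47)
One optimal cutting: 7 + 1 → $47 + $3 = $50.

50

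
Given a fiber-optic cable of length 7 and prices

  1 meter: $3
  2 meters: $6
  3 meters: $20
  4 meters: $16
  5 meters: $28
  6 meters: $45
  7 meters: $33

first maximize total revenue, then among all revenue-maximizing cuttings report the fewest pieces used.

Let r[k] be the best obtainable value from length k. For each k, try every first piece i and keep the best of price[i] + r[k−i].
r[1] = 3
r[2] = max(3+3, 6+0) = 6
r[3] = max(3+6, 6+3, 20+0) = 20
r[4] = max(3+20, 6+6, 20+3, 16+0) = 23
r[5] = max(3+23, 6+20, 20+6, 16+3, 28+0) = 28
r[6] = max(3+28, 6+23, 20+20, 16+6, 28+3, 45+0) = 45
r[7] = max(3+45, 6+28, 20+23, …, 45+3, 33+0) = 48
Maximum revenue is $48.
Now minimize piece count subject to staying optimal: for each k, pieces[k] = 1 + min over i with p[i]+r[k−i]=r[k] of pieces[k−i].
pieces[4] = 2
pieces[5] = 1
pieces[6] = 1
pieces[7] = 2

2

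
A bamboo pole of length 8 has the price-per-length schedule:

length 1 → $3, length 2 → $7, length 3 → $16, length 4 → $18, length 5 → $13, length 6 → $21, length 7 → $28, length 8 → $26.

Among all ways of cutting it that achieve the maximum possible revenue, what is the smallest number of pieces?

3

Let r[k] be the best obtainable value from length k. For each k, try every first piece i and keep the best of price[i] + r[k−i].
r[1] = 3
r[2] = 7
r[3] = 16
r[4] = 19  (first piece 1, then r[3]=16)
r[5] = 23  (first piece 2, then r[3]=16)
r[6] = 32  (first piece 3, then r[3]=16)
r[7] = 35  (first piece 1, then r[6]=32)
r[8] = 39  (first piece 2, then r[6]=32)
Maximum revenue is $39.
Now minimize piece count subject to staying optimal: for each k, pieces[k] = 1 + min over i with p[i]+r[k−i]=r[k] of pieces[k−i].
pieces[5] = 2
pieces[6] = 2
pieces[7] = 3
pieces[8] = 3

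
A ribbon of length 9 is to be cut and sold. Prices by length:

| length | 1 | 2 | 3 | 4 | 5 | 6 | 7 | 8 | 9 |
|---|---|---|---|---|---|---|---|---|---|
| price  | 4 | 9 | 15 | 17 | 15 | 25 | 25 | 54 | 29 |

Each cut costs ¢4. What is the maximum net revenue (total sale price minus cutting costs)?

54

Consider every possible first cut. r[k] is the best of p[i]+r[k−i] over all sellable i≤k, charging 4 whenever i<k.
r[1] = 4
r[2] = max(4+4-4, 9+0) = 9
r[3] = max(4+9-4, 9+4-4, 15+0) = 15
r[4] = max(4+15-4, 9+9-4, 15+4-4, 17+0) = 17
r[5] = max(4+17-4, 9+15-4, 15+9-4, 17+4-4, 15+0) = 20
r[6] = max(4+20-4, 9+17-4, 15+15-4, 17+9-4, 15+4-4, 25+0) = 26
r[7] = max(4+26-4, 9+20-4, 15+17-4, …, 25+4-4, 25+0) = 28
r[8] = max(4+28-4, 9+26-4, 15+20-4, …, 25+4-4, 54+0) = 54
r[9] = max(4+54-4, 9+28-4, 15+26-4, …, 54+4-4, 29+0) = 54
One optimal plan: pieces 8 + 1 (1 cut) → ¢58 − ¢4 = ¢54.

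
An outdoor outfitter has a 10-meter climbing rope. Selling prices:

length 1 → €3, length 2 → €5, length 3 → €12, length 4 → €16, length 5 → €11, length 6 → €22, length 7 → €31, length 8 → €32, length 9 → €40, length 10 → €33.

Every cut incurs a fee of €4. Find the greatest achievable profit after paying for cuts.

39

Let r[k] be the best obtainable value from length k. For each k, try every first piece i and keep the best of price[i] + r[k−i] minus the 4 cut fee when i<k.
r[1] = 3
r[2] = max(3+3-4, 5+0) = 5
r[3] = max(3+5-4, 5+3-4, 12+0) = 12
r[4] = max(3+12-4, 5+5-4, 12+3-4, 16+0) = 16
r[5] = max(3+16-4, 5+12-4, 12+5-4, 16+3-4, 11+0) = 15
r[6] = max(3+15-4, 5+16-4, 12+12-4, 16+5-4, 11+3-4, 22+0) = 22
r[7] = max(3+22-4, 5+15-4, 12+16-4, …, 22+3-4, 31+0) = 31
r[8] = max(3+31-4, 5+22-4, 12+15-4, …, 31+3-4, 32+0) = 32
r[9] = max(3+32-4, 5+31-4, 12+22-4, …, 32+3-4, 40+0) = 40
r[10] = max(3+40-4, 5+32-4, 12+31-4, …, 40+3-4, 33+0) = 39
One optimal plan: pieces 9 + 1 (1 cut) → €43 − €4 = €39.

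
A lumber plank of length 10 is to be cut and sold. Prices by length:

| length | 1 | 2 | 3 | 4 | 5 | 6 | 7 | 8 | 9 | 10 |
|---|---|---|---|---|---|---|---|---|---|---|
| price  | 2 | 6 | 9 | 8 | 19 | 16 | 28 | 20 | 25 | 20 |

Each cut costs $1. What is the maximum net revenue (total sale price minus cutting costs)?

37

Let r[k] be the best obtainable value from length k. For each k, try every first piece i and keep the best of price[i] + r[k−i] minus the 1 cut fee when i<k.
r[1] = 2
r[2] = 6
r[3] = 9
r[4] = 11  (first piece 2, then r[2]=6)
r[5] = 19
r[6] = 20  (first piece 1, then r[5]=19)
r[7] = 28
r[8] = 29  (first piece 1, then r[7]=28)
r[9] = 33  (first piece 2, then r[7]=28)
r[10] = 37  (first piece 5, then r[5]=19)
One optimal plan: pieces 5 + 5 (1 cut) → $38 − $1 = $37.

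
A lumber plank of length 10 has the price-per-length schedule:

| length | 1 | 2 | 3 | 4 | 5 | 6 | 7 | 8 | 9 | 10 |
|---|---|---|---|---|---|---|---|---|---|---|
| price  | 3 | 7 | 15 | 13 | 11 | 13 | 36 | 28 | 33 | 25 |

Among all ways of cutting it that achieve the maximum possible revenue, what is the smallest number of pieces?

Let r[k] be the best obtainable value from length k. For each k, try every first piece i and keep the best of price[i] + r[k−i].
r[1] = 3
r[2] = 7
r[3] = 15
r[4] = 18  (first piece 1, then r[3]=15)
r[5] = 22  (first piece 2, then r[3]=15)
r[6] = 30  (first piece 3, then r[3]=15)
r[7] = 36
r[8] = 39  (first piece 1, then r[7]=36)
r[9] = 45  (first piece 3, then r[6]=30)
r[10] = 51  (first piece 3, then r[7]=36)
Maximum revenue is $51.
Now minimize piece count subject to staying optimal: for each k, pieces[k] = 1 + min over i with p[i]+r[k−i]=r[k] of pieces[k−i].
pieces[7] = 1
pieces[8] = 2
pieces[9] = 3
pieces[10] = 2

2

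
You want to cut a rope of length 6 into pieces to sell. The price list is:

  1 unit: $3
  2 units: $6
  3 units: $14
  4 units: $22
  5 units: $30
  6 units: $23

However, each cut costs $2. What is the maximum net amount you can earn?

31

Consider every possible first cut. v[k] is the best of p[i]+v[k−i] over all sellable i≤k, charging 2 whenever i<k.
v[1] = 3
v[2] = max(3+3-2, 6+0) = 6
v[3] = max(3+6-2, 6+3-2, 14+0) = 14
v[4] = max(3+14-2, 6+6-2, 14+3-2, 22+0) = 22
v[5] = max(3+22-2, 6+14-2, 14+6-2, 22+3-2, 30+0) = 30
v[6] = max(3+30-2, 6+22-2, 14+14-2, 22+6-2, 30+3-2, 23+0) = 31
One optimal plan: pieces 5 + 1 (1 cut) → $33 − $2 = $31.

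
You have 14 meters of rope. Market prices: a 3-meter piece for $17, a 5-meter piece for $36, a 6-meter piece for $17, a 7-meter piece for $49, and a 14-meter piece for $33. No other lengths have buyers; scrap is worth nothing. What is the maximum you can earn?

Let f[k] be the best obtainable value from length k. For each k, try every first piece i and keep the best of price[i] + f[k−i].
f[1] = 0
f[2] = 0
f[3] = 17
f[4] = 17
f[5] = max(17+0, 36+0) = 36
f[6] = max(17+17, 36+0, 17+0) = 36
f[7] = max(17+17, 36+0, 17+0, 49+0) = 49
f[8] = max(17+36, 36+17, 17+0, 49+0) = 53
f[9] = max(17+36, 36+17, 17+17, 49+0) = 53
f[10] = max(17+49, 36+36, 17+17, 49+17) = 72
f[11] = max(17+53, 36+36, 17+36, 49+17) = 72
f[12] = max(17+53, 36+49, 17+36, 49+36) = 85
f[13] = max(17+72, 36+53, 17+49, 49+36) = 89
f[14] = max(17+72, 36+53, 17+53, 49+49, 33+0) = 98
One optimal cutting: 7 + 7 → $98.

98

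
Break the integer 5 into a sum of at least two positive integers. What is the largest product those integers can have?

6

Fill m[k] for k=2..5: at each k try every first piece i and multiply by the better of (k−i) uncut or m[k−i].
m[2] = 1*max(1,0) = 1*1 = 1
m[3] = 1*max(2,1) = 1*2 = 2
m[4] = 2*max(2,1) = 2*2 = 4
m[5] = 2*max(3,2) = 2*3 = 6
One optimal split: 3 + 2; product 3*2 = 6.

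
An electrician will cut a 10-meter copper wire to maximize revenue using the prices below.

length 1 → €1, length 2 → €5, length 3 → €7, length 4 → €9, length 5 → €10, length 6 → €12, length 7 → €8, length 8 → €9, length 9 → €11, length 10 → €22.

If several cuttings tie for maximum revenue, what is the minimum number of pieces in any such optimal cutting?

Consider every possible first cut. r[k] is the best of p[i]+r[k−i] over all sellable i≤k.
r[1] = 1
r[2] = 5
r[3] = 7
r[4] = 10  (first piece 2, then r[2]=5)
r[5] = 12  (first piece 2, then r[3]=7)
r[6] = 15  (first piece 2, then r[4]=10)
r[7] = 17  (first piece 2, then r[5]=12)
r[8] = 20  (first piece 2, then r[6]=15)
r[9] = 22  (first piece 2, then r[7]=17)
r[10] = 25  (first piece 2, then r[8]=20)
Maximum revenue is €25.
Now minimize piece count subject to staying optimal: for each k, pieces[k] = 1 + min over i with p[i]+r[k−i]=r[k] of pieces[k−i].
pieces[7] = 3
pieces[8] = 4
pieces[9] = 4
pieces[10] = 5

5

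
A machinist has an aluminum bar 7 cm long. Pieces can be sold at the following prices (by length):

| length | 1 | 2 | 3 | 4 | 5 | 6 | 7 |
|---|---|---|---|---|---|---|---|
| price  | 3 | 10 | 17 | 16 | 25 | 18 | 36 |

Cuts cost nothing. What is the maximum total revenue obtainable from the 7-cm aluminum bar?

Build best[k] bottom-up: best[k] = max over allowed piece i of (p[i] + best[k−i]).
best[1] = 3
best[2] = 10
best[3] = 17
best[4] = 20  (first piece 1, then best[3]=17)
best[5] = 27  (first piece 2, then best[3]=17)
best[6] = 34  (first piece 3, then best[3]=17)
best[7] = 37  (first piece 1, then best[6]=34)
One optimal cutting: 3 + 3 + 1 → $17 + $17 + $3 = $37.

37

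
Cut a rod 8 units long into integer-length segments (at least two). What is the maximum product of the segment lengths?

Define prod[k] = max over 1≤i<k of i · max(k−i, prod[k−i]); the inner max lets the remainder stay uncut if that's better.
prod[2] = 1*max(1,0) = 1*1 = 1
prod[3] = 1*max(2,1) = 1*2 = 2
prod[4] = 2*max(2,1) = 2*2 = 4
prod[5] = 2*max(3,2) = 2*3 = 6
prod[6] = 3*max(3,2) = 3*3 = 9
prod[7] = 2*max(5,6) = 2*6 = 12
prod[8] = 2*max(6,9) = 2*9 = 18
One optimal split: 3 + 3 + 2; product 3*3*2 = 18.

18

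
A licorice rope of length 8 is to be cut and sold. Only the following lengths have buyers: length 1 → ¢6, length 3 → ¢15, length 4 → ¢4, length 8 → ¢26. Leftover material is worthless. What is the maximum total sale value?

Build best[k] bottom-up: best[k] = max over allowed piece i of (p[i] + best[k−i]).
best[1] = 6
best[2] = 12  (first piece 1, then best[1]=6)
best[3] = max(6+12, 15+0) = 18
best[4] = max(6+18, 15+6, 4+0) = 24
best[5] = max(6+24, 15+12, 4+6) = 30
best[6] = max(6+30, 15+18, 4+12) = 36
best[7] = max(6+36, 15+24, 4+18) = 42
best[8] = max(6+42, 15+30, 4+24, 26+0) = 48
One optimal cutting: 1 + 1 + 1 + 1 + 1 + 1 + 1 + 1 → ¢48.

48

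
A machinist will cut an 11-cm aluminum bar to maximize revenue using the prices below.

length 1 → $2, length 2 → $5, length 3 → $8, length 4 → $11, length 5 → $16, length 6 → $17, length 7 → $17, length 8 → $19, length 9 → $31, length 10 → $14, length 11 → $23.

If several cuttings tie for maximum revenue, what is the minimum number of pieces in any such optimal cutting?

2

Build r[k] bottom-up: r[k] = max over allowed piece i of (p[i] + r[k−i]).
r[1] = 2
r[2] = max(2+2, 5+0) = 5
r[3] = max(2+5, 5+2, 8+0) = 8
r[4] = max(2+8, 5+5, 8+2, 11+0) = 11
r[5] = max(2+11, 5+8, 8+5, 11+2, 16+0) = 16
r[6] = max(2+16, 5+11, 8+8, 11+5, 16+2, 17+0) = 18
r[7] = max(2+18, 5+16, 8+11, …, 17+2, 17+0) = 21
r[8] = max(2+21, 5+18, 8+16, …, 17+2, 19+0) = 24
r[9] = max(2+24, 5+21, 8+18, …, 19+2, 31+0) = 31
r[10] = max(2+31, 5+24, 8+21, …, 31+2, 14+0) = 33
r[11] = max(2+33, 5+31, 8+24, …, 14+2, 23+0) = 36
Maximum revenue is $36.
Now minimize piece count subject to staying optimal: for each k, pieces[k] = 1 + min over i with p[i]+r[k−i]=r[k] of pieces[k−i].
pieces[8] = 2
pieces[9] = 1
pieces[10] = 2
pieces[11] = 2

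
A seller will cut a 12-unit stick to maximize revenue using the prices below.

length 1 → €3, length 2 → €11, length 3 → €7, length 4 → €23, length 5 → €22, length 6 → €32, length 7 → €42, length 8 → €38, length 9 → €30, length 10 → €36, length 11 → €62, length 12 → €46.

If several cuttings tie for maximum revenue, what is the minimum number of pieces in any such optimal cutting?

3

Consider every possible first cut. r[k] is the best of p[i]+r[k−i] over all sellable i≤k.
r[1] = 3
r[2] = 11
r[3] = 14  (first piece 1, then r[2]=11)
r[4] = 23
r[5] = 26  (first piece 1, then r[4]=23)
r[6] = 34  (first piece 2, then r[4]=23)
r[7] = 42
r[8] = 46  (first piece 4, then r[4]=23)
r[9] = 53  (first piece 2, then r[7]=42)
r[10] = 57  (first piece 2, then r[8]=46)
r[11] = 65  (first piece 4, then r[7]=42)
r[12] = 69  (first piece 4, then r[8]=46)
Maximum revenue is €69.
Now minimize piece count subject to staying optimal: for each k, pieces[k] = 1 + min over i with p[i]+r[k−i]=r[k] of pieces[k−i].
pieces[9] = 2
pieces[10] = 3
pieces[11] = 2
pieces[12] = 3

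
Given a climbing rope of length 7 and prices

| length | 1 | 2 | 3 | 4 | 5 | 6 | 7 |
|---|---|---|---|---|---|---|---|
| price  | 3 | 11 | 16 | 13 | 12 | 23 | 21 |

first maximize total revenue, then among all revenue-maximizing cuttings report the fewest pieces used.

3

Build r[k] bottom-up: r[k] = max over allowed piece i of (p[i] + r[k−i]).
r[1] = 3
r[2] = 11
r[3] = 16
r[4] = 22  (first piece 2, then r[2]=11)
r[5] = 27  (first piece 2, then r[3]=16)
r[6] = 33  (first piece 2, then r[4]=22)
r[7] = 38  (first piece 2, then r[5]=27)
Maximum revenue is €38.
Now minimize piece count subject to staying optimal: for each k, pieces[k] = 1 + min over i with p[i]+r[k−i]=r[k] of pieces[k−i].
pieces[4] = 2
pieces[5] = 2
pieces[6] = 3
pieces[7] = 3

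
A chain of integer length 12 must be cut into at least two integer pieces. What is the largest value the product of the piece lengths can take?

Define prod[k] = max over 1≤i<k of i · max(k−i, prod[k−i]); the inner max lets the remainder stay uncut if that's better.
prod[2] = 1*max(1,0) = 1*1 = 1
prod[3] = max(1*2, 2*1) = 2
prod[4] = max(1*3, 2*2, 3*1) = 4
prod[5] = max(1*4, 2*3, 3*2, 4*1) = 6
prod[6] = max(1*6, 2*4, 3*3, 4*2, 5*1) = 9
prod[7] = max(1*9, 2*6, 3*4, 4*3, 5*2, 6*1) = 12
prod[8] = max(1*12, 2*9, 3*6, …, 6*2, 7*1) = 18
prod[9] = max(1*18, 2*12, 3*9, …, 7*2, 8*1) = 27
prod[10] = max(1*27, 2*18, 3*12, …, 8*2, 9*1) = 36
prod[11] = max(1*36, 2*27, 3*18, …, 9*2, 10*1) = 54
prod[12] = max(1*54, 2*36, 3*27, …, 10*2, 11*1) = 81
One optimal split: 3 + 3 + 3 + 3; product 3*3*3*3 = 81.

81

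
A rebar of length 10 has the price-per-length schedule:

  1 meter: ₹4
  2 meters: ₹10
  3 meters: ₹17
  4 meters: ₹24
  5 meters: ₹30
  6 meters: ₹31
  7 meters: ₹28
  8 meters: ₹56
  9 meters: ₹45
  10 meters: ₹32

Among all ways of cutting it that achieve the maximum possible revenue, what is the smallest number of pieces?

Consider every possible first cut. r[k] is the best of p[i]+r[k−i] over all sellable i≤k.
r[1] = 4
r[2] = 10
r[3] = 17
r[4] = 24
r[5] = 30
r[6] = 34  (first piece 1, then r[5]=30)
r[7] = 41  (first piece 3, then r[4]=24)
r[8] = 56
r[9] = 60  (first piece 1, then r[8]=56)
r[10] = 66  (first piece 2, then r[8]=56)
Maximum revenue is ₹66.
Now minimize piece count subject to staying optimal: for each k, pieces[k] = 1 + min over i with p[i]+r[k−i]=r[k] of pieces[k−i].
pieces[7] = 2
pieces[8] = 1
pieces[9] = 2
pieces[10] = 2

2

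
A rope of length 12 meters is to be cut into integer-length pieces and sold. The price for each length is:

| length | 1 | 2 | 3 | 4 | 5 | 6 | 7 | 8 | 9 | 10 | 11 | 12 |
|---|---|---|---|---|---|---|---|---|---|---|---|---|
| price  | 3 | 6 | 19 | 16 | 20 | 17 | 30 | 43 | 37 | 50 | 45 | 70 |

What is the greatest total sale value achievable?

Consider every possible first cut. r[k] is the best of p[i]+r[k−i] over all sellable i≤k.
r[1] = 3
r[2] = max(3+3, 6+0) = 6
r[3] = max(3+6, 6+3, 19+0) = 19
r[4] = max(3+19, 6+6, 19+3, 16+0) = 22
r[5] = max(3+22, 6+19, 19+6, 16+3, 20+0) = 25
r[6] = max(3+25, 6+22, 19+19, 16+6, 20+3, 17+0) = 38
r[7] = max(3+38, 6+25, 19+22, …, 17+3, 30+0) = 41
r[8] = max(3+41, 6+38, 19+25, …, 30+3, 43+0) = 44
r[9] = max(3+44, 6+41, 19+38, …, 43+3, 37+0) = 57
r[10] = max(3+57, 6+44, 19+41, …, 37+3, 50+0) = 60
r[11] = max(3+60, 6+57, 19+44, …, 50+3, 45+0) = 63
r[12] = max(3+63, 6+60, 19+57, …, 45+3, 70+0) = 76
One optimal cutting: 3 + 3 + 3 + 3 → 19 + 19 + 19 + 19 = 76.

76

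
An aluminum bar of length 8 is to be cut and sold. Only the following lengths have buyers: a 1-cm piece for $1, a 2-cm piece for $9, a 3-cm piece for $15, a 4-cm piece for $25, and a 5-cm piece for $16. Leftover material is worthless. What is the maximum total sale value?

50

Let r[k] be the best obtainable value from length k. For each k, try every first piece i and keep the best of price[i] + r[k−i].
r[1] = 1
r[2] = max(1+1, 9+0) = 9
r[3] = max(1+9, 9+1, 15+0) = 15
r[4] = max(1+15, 9+9, 15+1, 25+0) = 25
r[5] = max(1+25, 9+15, 15+9, 25+1, 16+0) = 26
r[6] = max(1+26, 9+25, 15+15, 25+9, 16+1) = 34
r[7] = max(1+34, 9+26, 15+25, 25+15, 16+9) = 40
r[8] = max(1+40, 9+34, 15+26, 25+25, 16+15) = 50
One optimal cutting: 4 + 4 → $50.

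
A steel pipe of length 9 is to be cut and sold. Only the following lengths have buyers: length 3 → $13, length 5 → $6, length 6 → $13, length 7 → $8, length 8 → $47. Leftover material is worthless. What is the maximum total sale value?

47

Build f[k] bottom-up: f[k] = max over allowed piece i of (p[i] + f[k−i]).
f[1] = 0
f[2] = 0
f[3] = 13
f[4] = 13
f[5] = 13
f[6] = 26  (first piece 3, then f[3]=13)
f[7] = 26
f[8] = 47
f[9] = 47
One optimal cutting: pieces 8 with 1 meter of scrap → $47.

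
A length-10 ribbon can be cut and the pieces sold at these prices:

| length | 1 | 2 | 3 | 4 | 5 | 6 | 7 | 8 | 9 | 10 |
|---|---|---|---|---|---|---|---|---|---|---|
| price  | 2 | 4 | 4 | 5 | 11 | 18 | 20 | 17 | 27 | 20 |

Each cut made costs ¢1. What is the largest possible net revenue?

Consider every possible first cut. r[k] is the best of p[i]+r[k−i] over all sellable i≤k, charging 1 whenever i<k.
r[1] = 2
r[2] = max(2+2-1, 4+0) = 4
r[3] = max(2+4-1, 4+2-1, 4+0) = 5
r[4] = max(2+5-1, 4+4-1, 4+2-1, 5+0) = 7
r[5] = max(2+7-1, 4+5-1, 4+4-1, 5+2-1, 11+0) = 11
r[6] = max(2+11-1, 4+7-1, 4+5-1, 5+4-1, 11+2-1, 18+0) = 18
r[7] = max(2+18-1, 4+11-1, 4+7-1, …, 18+2-1, 20+0) = 20
r[8] = max(2+20-1, 4+18-1, 4+11-1, …, 20+2-1, 17+0) = 21
r[9] = max(2+21-1, 4+20-1, 4+18-1, …, 17+2-1, 27+0) = 27
r[10] = max(2+27-1, 4+21-1, 4+20-1, …, 27+2-1, 20+0) = 28
One optimal plan: pieces 9 + 1 (1 cut) → ¢29 − ¢1 = ¢28.

28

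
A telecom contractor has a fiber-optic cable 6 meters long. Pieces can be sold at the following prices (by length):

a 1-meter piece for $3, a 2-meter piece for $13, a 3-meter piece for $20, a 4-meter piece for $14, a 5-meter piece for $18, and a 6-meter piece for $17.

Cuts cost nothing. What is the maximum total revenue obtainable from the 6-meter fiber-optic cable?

Let best[k] be the best obtainable value from length k. For each k, try every first piece i and keep the best of price[i] + best[k−i].
best[1] = 3
best[2] = max(3+3, 13+0) = 13
best[3] = max(3+13, 13+3, 20+0) = 20
best[4] = max(3+20, 13+13, 20+3, 14+0) = 26
best[5] = max(3+26, 13+20, 20+13, 14+3, 18+0) = 33
best[6] = max(3+33, 13+26, 20+20, 14+13, 18+3, 17+0) = 40
One optimal cutting: 3 + 3 → $20 + $20 = $40.

40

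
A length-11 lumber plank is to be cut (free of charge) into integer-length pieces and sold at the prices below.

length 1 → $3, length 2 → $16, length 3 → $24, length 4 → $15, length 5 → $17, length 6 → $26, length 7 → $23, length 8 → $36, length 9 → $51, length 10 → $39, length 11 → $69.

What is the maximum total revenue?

Let best[k] be the best obtainable value from length k. For each k, try every first piece i and keep the best of price[i] + best[k−i].
best[1] = 3
best[2] = max(3+3, 16+0) = 16
best[3] = max(3+16, 16+3, 24+0) = 24
best[4] = max(3+24, 16+16, 24+3, 15+0) = 32
best[5] = max(3+32, 16+24, 24+16, 15+3, 17+0) = 40
best[6] = max(3+40, 16+32, 24+24, 15+16, 17+3, 26+0) = 48
best[7] = max(3+48, 16+40, 24+32, …, 26+3, 23+0) = 56
best[8] = max(3+56, 16+48, 24+40, …, 23+3, 36+0) = 64
best[9] = max(3+64, 16+56, 24+48, …, 36+3, 51+0) = 72
best[10] = max(3+72, 16+64, 24+56, …, 51+3, 39+0) = 80
best[11] = max(3+80, 16+72, 24+64, …, 39+3, 69+0) = 88
One optimal cutting: 3 + 2 + 2 + 2 + 2 → $24 + $16 + $16 + $16 + $16 = $88.

88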